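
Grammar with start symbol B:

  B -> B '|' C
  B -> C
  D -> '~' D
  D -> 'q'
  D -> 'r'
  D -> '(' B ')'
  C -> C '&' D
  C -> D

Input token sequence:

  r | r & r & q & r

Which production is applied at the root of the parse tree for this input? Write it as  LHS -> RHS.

[B [B [C [D r]]] | [C [C [C [C [D r]] & [D r]] & [D q]] & [D r]]]

B -> B '|' C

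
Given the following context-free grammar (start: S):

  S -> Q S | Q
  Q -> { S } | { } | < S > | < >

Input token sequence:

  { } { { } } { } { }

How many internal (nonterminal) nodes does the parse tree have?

10

[S [Q { }] [S [Q { [S [Q { }]] }] [S [Q { }] [S [Q { }]]]]]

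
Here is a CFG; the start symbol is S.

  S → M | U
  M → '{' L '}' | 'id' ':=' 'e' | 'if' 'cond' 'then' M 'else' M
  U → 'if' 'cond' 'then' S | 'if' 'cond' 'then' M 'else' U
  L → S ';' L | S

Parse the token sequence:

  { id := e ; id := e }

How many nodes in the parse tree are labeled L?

[S [M { [L [S [M id := e]] ; [L [S [M id := e]]]] }]]

2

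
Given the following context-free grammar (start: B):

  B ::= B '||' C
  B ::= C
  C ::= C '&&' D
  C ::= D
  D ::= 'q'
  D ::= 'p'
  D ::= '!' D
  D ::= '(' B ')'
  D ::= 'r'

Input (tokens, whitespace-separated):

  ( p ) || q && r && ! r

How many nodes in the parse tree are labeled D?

6

[B [B [C [D ( [B [C [D p]]] )]]] || [C [C [C [D q]] && [D r]] && [D ! [D r]]]]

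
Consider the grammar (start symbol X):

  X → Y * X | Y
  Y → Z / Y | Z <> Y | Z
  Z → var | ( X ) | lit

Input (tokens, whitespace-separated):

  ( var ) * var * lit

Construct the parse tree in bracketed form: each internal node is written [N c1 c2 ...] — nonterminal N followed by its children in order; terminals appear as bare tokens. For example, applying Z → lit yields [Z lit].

X
Y * X
Z * X
( X ) * X
( Y ) * X
( Z ) * X
( var ) * X
( var ) * Y * X
( var ) * Z * X
( var ) * var * X
( var ) * var * Y
( var ) * var * Z
( var ) * var * lit

[X [Y [Z ( [X [Y [Z var]]] )]] * [X [Y [Z var]] * [X [Y [Z lit]]]]]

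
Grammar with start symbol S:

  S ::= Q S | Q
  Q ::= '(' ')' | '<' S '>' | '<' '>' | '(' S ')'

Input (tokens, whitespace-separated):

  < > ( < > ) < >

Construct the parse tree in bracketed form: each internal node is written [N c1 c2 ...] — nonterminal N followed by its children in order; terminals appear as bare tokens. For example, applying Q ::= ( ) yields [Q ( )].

S
Q S
< > S
< > Q S
< > ( S ) S
< > ( Q ) S
< > ( < > ) S
< > ( < > ) Q
< > ( < > ) < >

[S [Q < >] [S [Q ( [S [Q < >]] )] [S [Q < >]]]]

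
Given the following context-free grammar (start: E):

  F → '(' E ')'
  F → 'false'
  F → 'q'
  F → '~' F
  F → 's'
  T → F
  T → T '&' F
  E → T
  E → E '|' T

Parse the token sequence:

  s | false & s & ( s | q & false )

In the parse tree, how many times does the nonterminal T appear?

[E [E [T [F s]]] | [T [T [T [F false]] & [F s]] & [F ( [E [E [T [F s]]] | [T [T [F q]] & [F false]]] )]]]

7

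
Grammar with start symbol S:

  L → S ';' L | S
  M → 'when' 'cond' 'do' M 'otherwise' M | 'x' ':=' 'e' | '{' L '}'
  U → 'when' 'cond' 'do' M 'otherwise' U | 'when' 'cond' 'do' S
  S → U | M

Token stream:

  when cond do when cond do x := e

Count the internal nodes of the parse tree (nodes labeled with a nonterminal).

[S [U when cond do [S [U when cond do [S [M x := e]]]]]]

6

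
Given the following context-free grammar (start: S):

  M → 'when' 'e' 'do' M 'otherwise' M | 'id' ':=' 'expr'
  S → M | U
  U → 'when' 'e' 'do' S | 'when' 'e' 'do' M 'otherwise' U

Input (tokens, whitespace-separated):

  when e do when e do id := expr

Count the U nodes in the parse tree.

2

[S [U when e do [S [U when e do [S [M id := expr]]]]]]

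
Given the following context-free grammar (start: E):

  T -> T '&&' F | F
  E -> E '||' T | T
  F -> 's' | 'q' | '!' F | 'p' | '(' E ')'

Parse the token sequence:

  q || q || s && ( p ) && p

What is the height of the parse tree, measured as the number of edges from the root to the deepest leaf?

7

[E [E [E [T [F q]]] || [T [F q]]] || [T [T [T [F s]] && [F ( [E [T [F p]]] )]] && [F p]]]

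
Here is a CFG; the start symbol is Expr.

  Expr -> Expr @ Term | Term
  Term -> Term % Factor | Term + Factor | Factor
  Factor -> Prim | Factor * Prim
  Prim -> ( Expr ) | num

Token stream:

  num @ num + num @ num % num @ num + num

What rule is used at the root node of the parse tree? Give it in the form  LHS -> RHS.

[Expr [Expr [Expr [Expr [Term [Factor [Prim num]]]] @ [Term [Term [Factor [Prim num]]] + [Factor [Prim num]]]] @ [Term [Term [Factor [Prim num]]] % [Factor [Prim num]]]] @ [Term [Term [Factor [Prim num]]] + [Factor [Prim num]]]]

Expr -> Expr @ Term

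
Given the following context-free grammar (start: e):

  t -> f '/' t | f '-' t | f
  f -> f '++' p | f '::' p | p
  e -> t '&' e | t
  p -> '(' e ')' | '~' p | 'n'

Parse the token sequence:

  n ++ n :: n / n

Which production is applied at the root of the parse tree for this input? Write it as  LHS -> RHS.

[e [t [f [f [f [p n]] ++ [p n]] :: [p n]] / [t [f [p n]]]]]

e -> t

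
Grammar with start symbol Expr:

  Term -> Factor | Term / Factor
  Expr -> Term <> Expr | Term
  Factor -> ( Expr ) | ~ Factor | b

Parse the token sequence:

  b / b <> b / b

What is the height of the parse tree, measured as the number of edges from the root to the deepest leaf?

[Expr [Term [Term [Factor b]] / [Factor b]] <> [Expr [Term [Term [Factor b]] / [Factor b]]]]

5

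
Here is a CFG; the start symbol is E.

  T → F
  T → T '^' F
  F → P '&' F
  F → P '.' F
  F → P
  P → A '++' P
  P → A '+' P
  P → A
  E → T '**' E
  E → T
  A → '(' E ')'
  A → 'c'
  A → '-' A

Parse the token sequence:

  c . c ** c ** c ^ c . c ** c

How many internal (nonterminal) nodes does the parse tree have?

[E [T [F [P [A c]] . [F [P [A c]]]]] ** [E [T [F [P [A c]]]] ** [E [T [T [F [P [A c]]]] ^ [F [P [A c]] . [F [P [A c]]]]] ** [E [T [F [P [A c]]]]]]]]

30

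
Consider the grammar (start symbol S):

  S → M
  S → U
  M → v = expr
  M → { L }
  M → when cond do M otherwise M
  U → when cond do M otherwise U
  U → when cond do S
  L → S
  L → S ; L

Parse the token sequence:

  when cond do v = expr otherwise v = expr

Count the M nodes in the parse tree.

[S [M when cond do [M v = expr] otherwise [M v = expr]]]

3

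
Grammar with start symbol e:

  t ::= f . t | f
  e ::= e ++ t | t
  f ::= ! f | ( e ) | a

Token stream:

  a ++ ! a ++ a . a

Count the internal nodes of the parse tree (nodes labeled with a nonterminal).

[e [e [e [t [f a]]] ++ [t [f ! [f a]]]] ++ [t [f a] . [t [f a]]]]

12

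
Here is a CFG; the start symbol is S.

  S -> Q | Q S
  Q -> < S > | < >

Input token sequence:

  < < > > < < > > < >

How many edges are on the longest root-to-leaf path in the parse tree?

[S [Q < [S [Q < >]] >] [S [Q < [S [Q < >]] >] [S [Q < >]]]]

5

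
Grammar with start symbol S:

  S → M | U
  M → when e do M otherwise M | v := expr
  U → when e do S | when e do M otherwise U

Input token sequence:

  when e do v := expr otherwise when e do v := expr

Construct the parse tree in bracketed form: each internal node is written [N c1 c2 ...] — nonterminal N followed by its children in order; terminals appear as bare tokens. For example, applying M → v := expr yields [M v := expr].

S
U
when e do M otherwise U
when e do v := expr otherwise U
when e do v := expr otherwise when e do S
when e do v := expr otherwise when e do M
when e do v := expr otherwise when e do v := expr

[S [U when e do [M v := expr] otherwise [U when e do [S [M v := expr]]]]]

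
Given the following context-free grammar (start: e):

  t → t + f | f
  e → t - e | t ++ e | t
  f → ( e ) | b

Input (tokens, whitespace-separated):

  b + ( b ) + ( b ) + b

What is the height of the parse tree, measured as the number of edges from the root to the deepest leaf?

[e [t [t [t [t [f b]] + [f ( [e [t [f b]]] )]] + [f ( [e [t [f b]]] )]] + [f b]]]

8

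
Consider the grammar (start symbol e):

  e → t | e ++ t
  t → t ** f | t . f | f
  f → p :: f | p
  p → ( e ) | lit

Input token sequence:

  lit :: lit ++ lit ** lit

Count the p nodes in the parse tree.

4

[e [e [t [f [p lit] :: [f [p lit]]]]] ++ [t [t [f [p lit]]] ** [f [p lit]]]]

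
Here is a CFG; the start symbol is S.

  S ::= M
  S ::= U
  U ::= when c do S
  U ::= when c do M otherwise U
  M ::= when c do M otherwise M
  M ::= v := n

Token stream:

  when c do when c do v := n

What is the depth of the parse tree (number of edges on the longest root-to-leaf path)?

[S [U when c do [S [U when c do [S [M v := n]]]]]]

6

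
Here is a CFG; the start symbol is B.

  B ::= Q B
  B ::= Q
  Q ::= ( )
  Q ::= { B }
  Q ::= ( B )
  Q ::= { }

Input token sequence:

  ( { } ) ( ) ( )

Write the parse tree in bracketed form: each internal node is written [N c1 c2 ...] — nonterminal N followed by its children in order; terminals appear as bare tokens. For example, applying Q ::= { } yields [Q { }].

[B [Q ( [B [Q { }]] )] [B [Q ( )] [B [Q ( )]]]]

B
Q B
( B ) B
( Q ) B
( { } ) B
( { } ) Q B
( { } ) ( ) B
( { } ) ( ) Q
( { } ) ( ) ( )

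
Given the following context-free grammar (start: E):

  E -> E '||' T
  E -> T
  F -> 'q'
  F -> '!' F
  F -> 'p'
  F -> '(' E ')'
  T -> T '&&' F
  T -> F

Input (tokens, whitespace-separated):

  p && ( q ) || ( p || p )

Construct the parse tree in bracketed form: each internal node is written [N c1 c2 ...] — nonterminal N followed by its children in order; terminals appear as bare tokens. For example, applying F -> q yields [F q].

[E [E [T [T [F p]] && [F ( [E [T [F q]]] )]]] || [T [F ( [E [E [T [F p]]] || [T [F p]]] )]]]

E
E || T
T || T
T && F || T
F && F || T
p && F || T
p && ( E ) || T
p && ( T ) || T
p && ( F ) || T
p && ( q ) || T
p && ( q ) || F
p && ( q ) || ( E )
p && ( q ) || ( E || T )
p && ( q ) || ( T || T )
p && ( q ) || ( F || T )
p && ( q ) || ( p || T )
p && ( q ) || ( p || F )
p && ( q ) || ( p || p )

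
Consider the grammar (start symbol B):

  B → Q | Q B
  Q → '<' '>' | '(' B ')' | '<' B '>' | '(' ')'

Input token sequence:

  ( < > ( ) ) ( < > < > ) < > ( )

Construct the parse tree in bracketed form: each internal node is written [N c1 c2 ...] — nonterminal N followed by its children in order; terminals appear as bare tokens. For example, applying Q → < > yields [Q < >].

[B [Q ( [B [Q < >] [B [Q ( )]]] )] [B [Q ( [B [Q < >] [B [Q < >]]] )] [B [Q < >] [B [Q ( )]]]]]

B
Q B
( B ) B
( Q B ) B
( < > B ) B
( < > Q ) B
( < > ( ) ) B
( < > ( ) ) Q B
( < > ( ) ) ( B ) B
( < > ( ) ) ( Q B ) B
( < > ( ) ) ( < > B ) B
( < > ( ) ) ( < > Q ) B
( < > ( ) ) ( < > < > ) B
( < > ( ) ) ( < > < > ) Q B
( < > ( ) ) ( < > < > ) < > B
( < > ( ) ) ( < > < > ) < > Q
( < > ( ) ) ( < > < > ) < > ( )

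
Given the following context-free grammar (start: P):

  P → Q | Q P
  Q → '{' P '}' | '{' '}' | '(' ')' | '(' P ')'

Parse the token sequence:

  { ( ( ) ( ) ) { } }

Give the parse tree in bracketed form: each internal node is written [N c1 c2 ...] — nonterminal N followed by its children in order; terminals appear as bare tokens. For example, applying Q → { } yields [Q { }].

[P [Q { [P [Q ( [P [Q ( )] [P [Q ( )]]] )] [P [Q { }]]] }]]

P
Q
{ P }
{ Q P }
{ ( P ) P }
{ ( Q P ) P }
{ ( ( ) P ) P }
{ ( ( ) Q ) P }
{ ( ( ) ( ) ) P }
{ ( ( ) ( ) ) Q }
{ ( ( ) ( ) ) { } }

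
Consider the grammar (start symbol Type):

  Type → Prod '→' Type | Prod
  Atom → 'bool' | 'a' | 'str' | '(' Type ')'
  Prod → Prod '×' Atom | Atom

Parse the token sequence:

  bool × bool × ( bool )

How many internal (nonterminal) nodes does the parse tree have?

10

[Type [Prod [Prod [Prod [Atom bool]] × [Atom bool]] × [Atom ( [Type [Prod [Atom bool]]] )]]]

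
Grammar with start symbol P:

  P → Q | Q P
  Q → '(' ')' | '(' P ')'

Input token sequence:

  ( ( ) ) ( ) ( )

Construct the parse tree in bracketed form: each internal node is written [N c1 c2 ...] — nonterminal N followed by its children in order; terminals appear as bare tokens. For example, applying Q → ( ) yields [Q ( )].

[P [Q ( [P [Q ( )]] )] [P [Q ( )] [P [Q ( )]]]]

P
Q P
( P ) P
( Q ) P
( ( ) ) P
( ( ) ) Q P
( ( ) ) ( ) P
( ( ) ) ( ) Q
( ( ) ) ( ) ( )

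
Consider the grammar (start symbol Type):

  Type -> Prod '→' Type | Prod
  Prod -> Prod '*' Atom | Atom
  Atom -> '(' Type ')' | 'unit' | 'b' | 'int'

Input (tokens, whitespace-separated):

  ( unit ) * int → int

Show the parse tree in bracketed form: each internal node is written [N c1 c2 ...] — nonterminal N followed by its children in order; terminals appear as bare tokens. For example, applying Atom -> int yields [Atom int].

[Type [Prod [Prod [Atom ( [Type [Prod [Atom unit]]] )]] * [Atom int]] → [Type [Prod [Atom int]]]]

Type
Prod → Type
Prod * Atom → Type
Atom * Atom → Type
( Type ) * Atom → Type
( Prod ) * Atom → Type
( Atom ) * Atom → Type
( unit ) * Atom → Type
( unit ) * int → Type
( unit ) * int → Prod
( unit ) * int → Atom
( unit ) * int → int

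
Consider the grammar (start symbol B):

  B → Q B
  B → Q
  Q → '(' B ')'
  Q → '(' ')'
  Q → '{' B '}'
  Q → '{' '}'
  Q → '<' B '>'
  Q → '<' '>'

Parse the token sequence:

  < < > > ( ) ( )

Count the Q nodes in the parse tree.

4

[B [Q < [B [Q < >]] >] [B [Q ( )] [B [Q ( )]]]]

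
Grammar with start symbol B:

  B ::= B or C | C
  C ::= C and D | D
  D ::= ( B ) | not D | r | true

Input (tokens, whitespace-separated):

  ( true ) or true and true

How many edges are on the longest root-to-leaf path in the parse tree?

7

[B [B [C [D ( [B [C [D true]]] )]]] or [C [C [D true]] and [D true]]]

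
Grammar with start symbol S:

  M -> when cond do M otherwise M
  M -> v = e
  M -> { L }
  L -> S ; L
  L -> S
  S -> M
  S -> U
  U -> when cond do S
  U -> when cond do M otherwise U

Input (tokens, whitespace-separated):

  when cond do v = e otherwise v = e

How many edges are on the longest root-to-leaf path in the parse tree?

3

[S [M when cond do [M v = e] otherwise [M v = e]]]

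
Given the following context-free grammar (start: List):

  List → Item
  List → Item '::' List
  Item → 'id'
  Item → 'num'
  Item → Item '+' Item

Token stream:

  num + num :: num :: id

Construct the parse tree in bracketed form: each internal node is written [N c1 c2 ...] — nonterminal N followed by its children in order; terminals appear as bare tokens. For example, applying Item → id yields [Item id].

[List [Item [Item num] + [Item num]] :: [List [Item num] :: [List [Item id]]]]

List
Item :: List
Item + Item :: List
num + Item :: List
num + num :: List
num + num :: Item :: List
num + num :: num :: List
num + num :: num :: Item
num + num :: num :: id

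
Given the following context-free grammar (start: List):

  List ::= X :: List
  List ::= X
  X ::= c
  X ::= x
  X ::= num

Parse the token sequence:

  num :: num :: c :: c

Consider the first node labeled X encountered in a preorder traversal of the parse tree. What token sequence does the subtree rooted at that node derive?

num

[List [X num] :: [List [X num] :: [List [X c] :: [List [X c]]]]]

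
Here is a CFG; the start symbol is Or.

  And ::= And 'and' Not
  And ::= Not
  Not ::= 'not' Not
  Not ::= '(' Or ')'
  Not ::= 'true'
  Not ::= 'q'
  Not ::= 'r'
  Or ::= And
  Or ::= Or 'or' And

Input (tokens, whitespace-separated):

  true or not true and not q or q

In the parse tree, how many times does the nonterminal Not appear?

[Or [Or [Or [And [Not true]]] or [And [And [Not not [Not true]]] and [Not not [Not q]]]] or [And [Not q]]]

6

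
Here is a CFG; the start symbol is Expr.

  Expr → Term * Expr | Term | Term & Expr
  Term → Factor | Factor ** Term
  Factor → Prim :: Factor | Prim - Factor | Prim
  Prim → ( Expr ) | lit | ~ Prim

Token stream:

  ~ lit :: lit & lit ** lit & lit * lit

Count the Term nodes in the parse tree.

5

[Expr [Term [Factor [Prim ~ [Prim lit]] :: [Factor [Prim lit]]]] & [Expr [Term [Factor [Prim lit]] ** [Term [Factor [Prim lit]]]] & [Expr [Term [Factor [Prim lit]]] * [Expr [Term [Factor [Prim lit]]]]]]]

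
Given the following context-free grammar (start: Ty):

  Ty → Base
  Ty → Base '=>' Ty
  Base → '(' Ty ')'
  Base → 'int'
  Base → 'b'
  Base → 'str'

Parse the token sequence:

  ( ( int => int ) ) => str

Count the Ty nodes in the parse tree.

5

[Ty [Base ( [Ty [Base ( [Ty [Base int] => [Ty [Base int]]] )]] )] => [Ty [Base str]]]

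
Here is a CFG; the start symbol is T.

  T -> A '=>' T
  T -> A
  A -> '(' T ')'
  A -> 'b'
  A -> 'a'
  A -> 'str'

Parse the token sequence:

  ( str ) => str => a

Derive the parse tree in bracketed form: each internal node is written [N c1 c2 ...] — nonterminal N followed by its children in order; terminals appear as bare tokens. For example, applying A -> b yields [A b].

[T [A ( [T [A str]] )] => [T [A str] => [T [A a]]]]

T
A => T
( T ) => T
( A ) => T
( str ) => T
( str ) => A => T
( str ) => str => T
( str ) => str => A
( str ) => str => a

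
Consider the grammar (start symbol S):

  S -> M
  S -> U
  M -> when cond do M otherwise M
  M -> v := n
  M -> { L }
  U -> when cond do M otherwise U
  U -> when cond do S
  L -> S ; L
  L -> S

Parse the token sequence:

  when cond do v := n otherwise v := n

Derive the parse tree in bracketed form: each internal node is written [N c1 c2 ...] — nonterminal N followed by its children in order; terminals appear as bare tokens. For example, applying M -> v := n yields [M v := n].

S
M
when cond do M otherwise M
when cond do v := n otherwise M
when cond do v := n otherwise v := n

[S [M when cond do [M v := n] otherwise [M v := n]]]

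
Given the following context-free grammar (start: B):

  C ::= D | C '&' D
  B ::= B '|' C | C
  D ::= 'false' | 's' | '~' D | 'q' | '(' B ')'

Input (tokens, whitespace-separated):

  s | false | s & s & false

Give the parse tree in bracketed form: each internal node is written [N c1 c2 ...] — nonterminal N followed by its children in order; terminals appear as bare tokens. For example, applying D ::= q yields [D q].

[B [B [B [C [D s]]] | [C [D false]]] | [C [C [C [D s]] & [D s]] & [D false]]]

B
B | C
B | C | C
C | C | C
D | C | C
s | C | C
s | D | C
s | false | C
s | false | C & D
s | false | C & D & D
s | false | D & D & D
s | false | s & D & D
s | false | s & s & D
s | false | s & s & false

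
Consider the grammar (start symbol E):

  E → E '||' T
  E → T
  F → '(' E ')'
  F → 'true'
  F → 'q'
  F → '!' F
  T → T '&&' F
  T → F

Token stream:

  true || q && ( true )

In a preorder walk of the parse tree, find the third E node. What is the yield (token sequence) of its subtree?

[E [E [T [F true]]] || [T [T [F q]] && [F ( [E [T [F true]]] )]]]

true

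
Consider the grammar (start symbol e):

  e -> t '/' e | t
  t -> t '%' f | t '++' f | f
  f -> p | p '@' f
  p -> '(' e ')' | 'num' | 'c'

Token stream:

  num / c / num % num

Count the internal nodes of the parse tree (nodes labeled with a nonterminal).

15

[e [t [f [p num]]] / [e [t [f [p c]]] / [e [t [t [f [p num]]] % [f [p num]]]]]]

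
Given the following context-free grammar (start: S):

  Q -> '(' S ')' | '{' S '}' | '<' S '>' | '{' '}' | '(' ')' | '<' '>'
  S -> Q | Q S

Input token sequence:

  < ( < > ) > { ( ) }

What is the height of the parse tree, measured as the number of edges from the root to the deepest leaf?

6

[S [Q < [S [Q ( [S [Q < >]] )]] >] [S [Q { [S [Q ( )]] }]]]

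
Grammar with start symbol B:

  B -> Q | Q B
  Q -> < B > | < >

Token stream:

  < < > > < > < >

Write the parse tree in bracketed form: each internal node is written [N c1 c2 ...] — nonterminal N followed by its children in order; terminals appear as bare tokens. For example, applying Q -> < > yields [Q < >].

B
Q B
< B > B
< Q > B
< < > > B
< < > > Q B
< < > > < > B
< < > > < > Q
< < > > < > < >

[B [Q < [B [Q < >]] >] [B [Q < >] [B [Q < >]]]]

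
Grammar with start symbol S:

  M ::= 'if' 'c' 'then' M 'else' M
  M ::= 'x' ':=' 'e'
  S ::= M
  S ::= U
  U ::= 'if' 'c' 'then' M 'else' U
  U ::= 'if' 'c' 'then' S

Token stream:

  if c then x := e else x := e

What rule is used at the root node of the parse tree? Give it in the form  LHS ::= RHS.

S ::= M

[S [M if c then [M x := e] else [M x := e]]]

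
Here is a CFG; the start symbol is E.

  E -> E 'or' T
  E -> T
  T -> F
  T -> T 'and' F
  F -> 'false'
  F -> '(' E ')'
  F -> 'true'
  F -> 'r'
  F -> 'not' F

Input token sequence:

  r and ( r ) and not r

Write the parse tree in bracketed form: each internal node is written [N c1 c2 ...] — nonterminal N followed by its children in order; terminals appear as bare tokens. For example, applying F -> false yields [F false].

E
T
T and F
T and F and F
F and F and F
r and F and F
r and ( E ) and F
r and ( T ) and F
r and ( F ) and F
r and ( r ) and F
r and ( r ) and not F
r and ( r ) and not r

[E [T [T [T [F r]] and [F ( [E [T [F r]]] )]] and [F not [F r]]]]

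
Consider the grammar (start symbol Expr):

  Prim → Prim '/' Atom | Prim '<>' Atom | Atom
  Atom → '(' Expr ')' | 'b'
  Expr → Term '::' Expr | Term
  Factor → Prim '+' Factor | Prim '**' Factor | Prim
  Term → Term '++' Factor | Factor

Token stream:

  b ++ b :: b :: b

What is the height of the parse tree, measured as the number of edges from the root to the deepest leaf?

7

[Expr [Term [Term [Factor [Prim [Atom b]]]] ++ [Factor [Prim [Atom b]]]] :: [Expr [Term [Factor [Prim [Atom b]]]] :: [Expr [Term [Factor [Prim [Atom b]]]]]]]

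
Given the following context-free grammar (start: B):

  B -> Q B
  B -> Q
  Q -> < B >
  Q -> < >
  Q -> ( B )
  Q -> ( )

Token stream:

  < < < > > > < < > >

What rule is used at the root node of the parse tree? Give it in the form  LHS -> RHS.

[B [Q < [B [Q < [B [Q < >]] >]] >] [B [Q < [B [Q < >]] >]]]

B -> Q B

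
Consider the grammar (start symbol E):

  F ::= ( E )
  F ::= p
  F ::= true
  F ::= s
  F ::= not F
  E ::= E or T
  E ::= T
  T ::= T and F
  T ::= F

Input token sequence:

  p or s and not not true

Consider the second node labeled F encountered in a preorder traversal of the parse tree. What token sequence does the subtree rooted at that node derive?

s

[E [E [T [F p]]] or [T [T [F s]] and [F not [F not [F true]]]]]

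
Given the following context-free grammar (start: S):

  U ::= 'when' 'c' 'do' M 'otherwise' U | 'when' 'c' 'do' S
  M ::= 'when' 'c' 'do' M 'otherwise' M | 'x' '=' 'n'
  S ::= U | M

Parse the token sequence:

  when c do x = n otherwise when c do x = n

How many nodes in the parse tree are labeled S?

2

[S [U when c do [M x = n] otherwise [U when c do [S [M x = n]]]]]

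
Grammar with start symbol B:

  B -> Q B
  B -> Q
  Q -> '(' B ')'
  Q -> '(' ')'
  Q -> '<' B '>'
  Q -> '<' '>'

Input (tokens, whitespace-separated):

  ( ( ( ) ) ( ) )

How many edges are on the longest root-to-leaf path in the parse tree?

6

[B [Q ( [B [Q ( [B [Q ( )]] )] [B [Q ( )]]] )]]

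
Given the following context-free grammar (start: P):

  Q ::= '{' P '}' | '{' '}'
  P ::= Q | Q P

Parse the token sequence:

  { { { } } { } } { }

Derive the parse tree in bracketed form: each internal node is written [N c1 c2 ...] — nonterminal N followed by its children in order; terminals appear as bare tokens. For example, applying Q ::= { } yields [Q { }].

[P [Q { [P [Q { [P [Q { }]] }] [P [Q { }]]] }] [P [Q { }]]]

P
Q P
{ P } P
{ Q P } P
{ { P } P } P
{ { Q } P } P
{ { { } } P } P
{ { { } } Q } P
{ { { } } { } } P
{ { { } } { } } Q
{ { { } } { } } { }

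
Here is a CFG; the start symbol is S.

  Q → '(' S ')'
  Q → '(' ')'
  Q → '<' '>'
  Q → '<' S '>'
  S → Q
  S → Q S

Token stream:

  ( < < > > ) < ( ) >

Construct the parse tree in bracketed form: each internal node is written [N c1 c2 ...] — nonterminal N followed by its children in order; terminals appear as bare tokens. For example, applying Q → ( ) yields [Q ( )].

S
Q S
( S ) S
( Q ) S
( < S > ) S
( < Q > ) S
( < < > > ) S
( < < > > ) Q
( < < > > ) < S >
( < < > > ) < Q >
( < < > > ) < ( ) >

[S [Q ( [S [Q < [S [Q < >]] >]] )] [S [Q < [S [Q ( )]] >]]]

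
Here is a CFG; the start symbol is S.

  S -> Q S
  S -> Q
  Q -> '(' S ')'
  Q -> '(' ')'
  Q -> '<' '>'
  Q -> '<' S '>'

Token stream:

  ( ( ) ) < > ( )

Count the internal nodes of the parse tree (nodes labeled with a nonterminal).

[S [Q ( [S [Q ( )]] )] [S [Q < >] [S [Q ( )]]]]

8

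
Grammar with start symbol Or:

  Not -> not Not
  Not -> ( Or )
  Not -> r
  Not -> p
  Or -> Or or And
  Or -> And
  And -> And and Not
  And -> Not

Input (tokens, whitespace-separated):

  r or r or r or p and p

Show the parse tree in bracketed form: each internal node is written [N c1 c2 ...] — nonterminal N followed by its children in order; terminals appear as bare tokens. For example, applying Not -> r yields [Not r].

Or
Or or And
Or or And or And
Or or And or And or And
And or And or And or And
Not or And or And or And
r or And or And or And
r or Not or And or And
r or r or And or And
r or r or Not or And
r or r or r or And
r or r or r or And and Not
r or r or r or Not and Not
r or r or r or p and Not
r or r or r or p and p

[Or [Or [Or [Or [And [Not r]]] or [And [Not r]]] or [And [Not r]]] or [And [And [Not p]] and [Not p]]]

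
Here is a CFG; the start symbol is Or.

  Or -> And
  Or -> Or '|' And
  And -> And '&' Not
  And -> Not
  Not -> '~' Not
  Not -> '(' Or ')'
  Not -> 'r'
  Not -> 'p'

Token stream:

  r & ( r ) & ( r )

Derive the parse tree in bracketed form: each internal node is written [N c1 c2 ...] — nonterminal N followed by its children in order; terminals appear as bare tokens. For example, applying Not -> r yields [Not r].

Or
And
And & Not
And & Not & Not
Not & Not & Not
r & Not & Not
r & ( Or ) & Not
r & ( And ) & Not
r & ( Not ) & Not
r & ( r ) & Not
r & ( r ) & ( Or )
r & ( r ) & ( And )
r & ( r ) & ( Not )
r & ( r ) & ( r )

[Or [And [And [And [Not r]] & [Not ( [Or [And [Not r]]] )]] & [Not ( [Or [And [Not r]]] )]]]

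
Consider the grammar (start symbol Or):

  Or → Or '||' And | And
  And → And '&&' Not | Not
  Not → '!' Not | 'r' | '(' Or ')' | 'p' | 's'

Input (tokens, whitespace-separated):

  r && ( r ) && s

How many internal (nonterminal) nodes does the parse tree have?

[Or [And [And [And [Not r]] && [Not ( [Or [And [Not r]]] )]] && [Not s]]]

10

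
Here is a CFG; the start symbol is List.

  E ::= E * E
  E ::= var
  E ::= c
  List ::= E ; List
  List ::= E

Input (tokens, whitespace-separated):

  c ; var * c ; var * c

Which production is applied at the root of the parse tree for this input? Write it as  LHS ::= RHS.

[List [E c] ; [List [E [E var] * [E c]] ; [List [E [E var] * [E c]]]]]

List ::= E ; List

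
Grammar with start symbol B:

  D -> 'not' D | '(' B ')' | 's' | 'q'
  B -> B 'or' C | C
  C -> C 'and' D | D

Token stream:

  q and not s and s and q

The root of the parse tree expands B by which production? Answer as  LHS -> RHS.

B -> C

[B [C [C [C [C [D q]] and [D not [D s]]] and [D s]] and [D q]]]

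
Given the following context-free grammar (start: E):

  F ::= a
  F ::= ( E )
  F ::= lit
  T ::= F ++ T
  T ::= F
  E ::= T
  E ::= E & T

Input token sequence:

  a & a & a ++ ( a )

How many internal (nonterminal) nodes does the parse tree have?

[E [E [E [T [F a]]] & [T [F a]]] & [T [F a] ++ [T [F ( [E [T [F a]]] )]]]]

14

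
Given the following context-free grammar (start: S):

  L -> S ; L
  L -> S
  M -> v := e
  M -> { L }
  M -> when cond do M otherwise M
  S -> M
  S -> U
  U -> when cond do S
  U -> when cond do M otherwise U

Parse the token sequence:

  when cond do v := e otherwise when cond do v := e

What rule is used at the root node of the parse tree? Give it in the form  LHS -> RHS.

S -> U

[S [U when cond do [M v := e] otherwise [U when cond do [S [M v := e]]]]]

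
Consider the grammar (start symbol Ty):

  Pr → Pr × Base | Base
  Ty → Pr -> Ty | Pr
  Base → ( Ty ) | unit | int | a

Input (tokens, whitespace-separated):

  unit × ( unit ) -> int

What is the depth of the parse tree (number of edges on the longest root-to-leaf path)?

[Ty [Pr [Pr [Base unit]] × [Base ( [Ty [Pr [Base unit]]] )]] -> [Ty [Pr [Base int]]]]

6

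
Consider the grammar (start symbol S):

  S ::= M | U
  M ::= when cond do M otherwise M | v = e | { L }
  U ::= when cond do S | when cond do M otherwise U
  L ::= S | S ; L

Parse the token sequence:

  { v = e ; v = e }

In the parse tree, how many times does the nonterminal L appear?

2

[S [M { [L [S [M v = e]] ; [L [S [M v = e]]]] }]]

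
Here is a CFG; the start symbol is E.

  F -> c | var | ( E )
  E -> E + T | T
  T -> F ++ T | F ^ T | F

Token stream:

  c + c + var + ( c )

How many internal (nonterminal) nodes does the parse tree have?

[E [E [E [E [T [F c]]] + [T [F c]]] + [T [F var]]] + [T [F ( [E [T [F c]]] )]]]

15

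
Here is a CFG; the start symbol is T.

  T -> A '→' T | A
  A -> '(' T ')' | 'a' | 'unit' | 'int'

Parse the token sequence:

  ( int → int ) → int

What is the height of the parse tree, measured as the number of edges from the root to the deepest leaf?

5

[T [A ( [T [A int] → [T [A int]]] )] → [T [A int]]]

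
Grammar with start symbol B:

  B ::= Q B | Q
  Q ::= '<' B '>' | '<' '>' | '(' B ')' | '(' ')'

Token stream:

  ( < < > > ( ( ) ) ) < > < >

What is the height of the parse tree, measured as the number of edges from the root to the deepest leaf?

7

[B [Q ( [B [Q < [B [Q < >]] >] [B [Q ( [B [Q ( )]] )]]] )] [B [Q < >] [B [Q < >]]]]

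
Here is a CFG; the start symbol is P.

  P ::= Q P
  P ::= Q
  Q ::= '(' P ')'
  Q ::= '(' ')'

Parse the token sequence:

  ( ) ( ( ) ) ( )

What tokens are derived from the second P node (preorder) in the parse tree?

( ( ) ) ( )

[P [Q ( )] [P [Q ( [P [Q ( )]] )] [P [Q ( )]]]]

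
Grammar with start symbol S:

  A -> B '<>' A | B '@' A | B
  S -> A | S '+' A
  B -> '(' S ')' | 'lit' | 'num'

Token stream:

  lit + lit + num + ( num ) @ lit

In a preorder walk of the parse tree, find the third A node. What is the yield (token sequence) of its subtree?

num

[S [S [S [S [A [B lit]]] + [A [B lit]]] + [A [B num]]] + [A [B ( [S [A [B num]]] )] @ [A [B lit]]]]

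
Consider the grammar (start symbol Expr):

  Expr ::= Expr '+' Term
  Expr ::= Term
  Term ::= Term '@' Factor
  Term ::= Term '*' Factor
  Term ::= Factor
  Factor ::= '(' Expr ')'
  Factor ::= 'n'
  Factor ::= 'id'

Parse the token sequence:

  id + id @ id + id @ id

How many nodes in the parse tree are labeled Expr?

3

[Expr [Expr [Expr [Term [Factor id]]] + [Term [Term [Factor id]] @ [Factor id]]] + [Term [Term [Factor id]] @ [Factor id]]]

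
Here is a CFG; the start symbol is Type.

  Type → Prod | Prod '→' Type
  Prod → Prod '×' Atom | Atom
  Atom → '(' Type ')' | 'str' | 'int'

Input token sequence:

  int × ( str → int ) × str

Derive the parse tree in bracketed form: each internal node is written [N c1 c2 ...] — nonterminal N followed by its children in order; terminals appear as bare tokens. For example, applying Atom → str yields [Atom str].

[Type [Prod [Prod [Prod [Atom int]] × [Atom ( [Type [Prod [Atom str]] → [Type [Prod [Atom int]]]] )]] × [Atom str]]]

Type
Prod
Prod × Atom
Prod × Atom × Atom
Atom × Atom × Atom
int × Atom × Atom
int × ( Type ) × Atom
int × ( Prod → Type ) × Atom
int × ( Atom → Type ) × Atom
int × ( str → Type ) × Atom
int × ( str → Prod ) × Atom
int × ( str → Atom ) × Atom
int × ( str → int ) × Atom
int × ( str → int ) × str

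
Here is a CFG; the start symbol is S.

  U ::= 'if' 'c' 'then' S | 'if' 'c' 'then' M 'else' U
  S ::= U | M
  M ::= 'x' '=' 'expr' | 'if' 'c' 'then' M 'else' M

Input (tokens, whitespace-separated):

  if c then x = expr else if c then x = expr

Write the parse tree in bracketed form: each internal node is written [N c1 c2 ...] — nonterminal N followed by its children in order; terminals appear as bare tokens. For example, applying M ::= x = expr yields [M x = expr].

[S [U if c then [M x = expr] else [U if c then [S [M x = expr]]]]]

S
U
if c then M else U
if c then x = expr else U
if c then x = expr else if c then S
if c then x = expr else if c then M
if c then x = expr else if c then x = expr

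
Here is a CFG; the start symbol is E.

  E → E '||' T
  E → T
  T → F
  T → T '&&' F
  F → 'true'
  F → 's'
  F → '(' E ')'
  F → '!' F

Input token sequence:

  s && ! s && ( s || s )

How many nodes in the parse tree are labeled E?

[E [T [T [T [F s]] && [F ! [F s]]] && [F ( [E [E [T [F s]]] || [T [F s]]] )]]]

3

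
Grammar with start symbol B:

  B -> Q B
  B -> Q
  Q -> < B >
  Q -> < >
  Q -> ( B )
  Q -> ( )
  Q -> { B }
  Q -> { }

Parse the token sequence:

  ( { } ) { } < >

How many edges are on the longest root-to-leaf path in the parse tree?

[B [Q ( [B [Q { }]] )] [B [Q { }] [B [Q < >]]]]

4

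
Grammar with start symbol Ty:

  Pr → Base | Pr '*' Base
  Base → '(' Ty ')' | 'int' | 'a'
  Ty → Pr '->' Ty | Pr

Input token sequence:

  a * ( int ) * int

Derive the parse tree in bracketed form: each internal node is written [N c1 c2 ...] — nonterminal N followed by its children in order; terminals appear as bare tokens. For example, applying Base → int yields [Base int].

Ty
Pr
Pr * Base
Pr * Base * Base
Base * Base * Base
a * Base * Base
a * ( Ty ) * Base
a * ( Pr ) * Base
a * ( Base ) * Base
a * ( int ) * Base
a * ( int ) * int

[Ty [Pr [Pr [Pr [Base a]] * [Base ( [Ty [Pr [Base int]]] )]] * [Base int]]]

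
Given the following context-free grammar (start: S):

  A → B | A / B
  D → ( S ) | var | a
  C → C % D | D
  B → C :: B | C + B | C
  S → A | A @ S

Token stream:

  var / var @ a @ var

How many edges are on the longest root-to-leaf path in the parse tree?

[S [A [A [B [C [D var]]]] / [B [C [D var]]]] @ [S [A [B [C [D a]]]] @ [S [A [B [C [D var]]]]]]]

7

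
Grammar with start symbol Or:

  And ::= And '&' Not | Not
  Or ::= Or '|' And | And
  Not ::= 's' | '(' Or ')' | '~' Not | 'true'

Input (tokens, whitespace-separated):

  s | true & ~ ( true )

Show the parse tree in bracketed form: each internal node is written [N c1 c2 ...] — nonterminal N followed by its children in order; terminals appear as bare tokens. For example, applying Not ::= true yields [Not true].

Or
Or | And
And | And
Not | And
s | And
s | And & Not
s | Not & Not
s | true & Not
s | true & ~ Not
s | true & ~ ( Or )
s | true & ~ ( And )
s | true & ~ ( Not )
s | true & ~ ( true )

[Or [Or [And [Not s]]] | [And [And [Not true]] & [Not ~ [Not ( [Or [And [Not true]]] )]]]]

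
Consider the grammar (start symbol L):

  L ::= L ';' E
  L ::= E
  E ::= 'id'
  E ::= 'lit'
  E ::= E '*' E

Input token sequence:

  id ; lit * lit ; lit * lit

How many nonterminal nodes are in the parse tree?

10

[L [L [L [E id]] ; [E [E lit] * [E lit]]] ; [E [E lit] * [E lit]]]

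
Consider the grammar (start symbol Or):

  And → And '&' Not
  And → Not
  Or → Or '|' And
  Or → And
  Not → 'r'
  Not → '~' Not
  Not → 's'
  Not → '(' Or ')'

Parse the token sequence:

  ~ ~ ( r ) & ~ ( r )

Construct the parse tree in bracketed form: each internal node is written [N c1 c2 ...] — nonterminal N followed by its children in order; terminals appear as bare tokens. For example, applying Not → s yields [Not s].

Or
And
And & Not
Not & Not
~ Not & Not
~ ~ Not & Not
~ ~ ( Or ) & Not
~ ~ ( And ) & Not
~ ~ ( Not ) & Not
~ ~ ( r ) & Not
~ ~ ( r ) & ~ Not
~ ~ ( r ) & ~ ( Or )
~ ~ ( r ) & ~ ( And )
~ ~ ( r ) & ~ ( Not )
~ ~ ( r ) & ~ ( r )

[Or [And [And [Not ~ [Not ~ [Not ( [Or [And [Not r]]] )]]]] & [Not ~ [Not ( [Or [And [Not r]]] )]]]]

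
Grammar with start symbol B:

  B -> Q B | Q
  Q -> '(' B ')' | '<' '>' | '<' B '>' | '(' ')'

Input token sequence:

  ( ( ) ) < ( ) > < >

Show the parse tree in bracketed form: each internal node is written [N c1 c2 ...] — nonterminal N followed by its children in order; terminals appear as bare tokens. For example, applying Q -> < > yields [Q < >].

[B [Q ( [B [Q ( )]] )] [B [Q < [B [Q ( )]] >] [B [Q < >]]]]

B
Q B
( B ) B
( Q ) B
( ( ) ) B
( ( ) ) Q B
( ( ) ) < B > B
( ( ) ) < Q > B
( ( ) ) < ( ) > B
( ( ) ) < ( ) > Q
( ( ) ) < ( ) > < >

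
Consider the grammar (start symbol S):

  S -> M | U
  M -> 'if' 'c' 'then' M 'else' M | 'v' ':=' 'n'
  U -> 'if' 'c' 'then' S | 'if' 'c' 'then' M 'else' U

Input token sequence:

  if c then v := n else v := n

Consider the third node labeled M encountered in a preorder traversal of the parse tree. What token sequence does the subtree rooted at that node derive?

[S [M if c then [M v := n] else [M v := n]]]

v := n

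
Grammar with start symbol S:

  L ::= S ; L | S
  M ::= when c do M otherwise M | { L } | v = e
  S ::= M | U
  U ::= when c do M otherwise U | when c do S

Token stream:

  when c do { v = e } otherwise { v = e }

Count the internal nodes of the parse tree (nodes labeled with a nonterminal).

[S [M when c do [M { [L [S [M v = e]]] }] otherwise [M { [L [S [M v = e]]] }]]]

10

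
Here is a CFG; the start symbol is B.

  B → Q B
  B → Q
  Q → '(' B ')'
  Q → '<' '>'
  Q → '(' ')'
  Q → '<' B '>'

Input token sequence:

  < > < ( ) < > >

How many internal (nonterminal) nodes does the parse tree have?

8

[B [Q < >] [B [Q < [B [Q ( )] [B [Q < >]]] >]]]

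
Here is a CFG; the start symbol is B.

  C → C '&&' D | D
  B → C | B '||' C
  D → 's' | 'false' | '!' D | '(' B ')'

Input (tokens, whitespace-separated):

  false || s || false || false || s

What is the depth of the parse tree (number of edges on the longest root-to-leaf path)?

[B [B [B [B [B [C [D false]]] || [C [D s]]] || [C [D false]]] || [C [D false]]] || [C [D s]]]

7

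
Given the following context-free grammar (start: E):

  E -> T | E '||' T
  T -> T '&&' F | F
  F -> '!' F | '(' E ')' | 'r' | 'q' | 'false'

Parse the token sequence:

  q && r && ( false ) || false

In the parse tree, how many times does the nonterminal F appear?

5

[E [E [T [T [T [F q]] && [F r]] && [F ( [E [T [F false]]] )]]] || [T [F false]]]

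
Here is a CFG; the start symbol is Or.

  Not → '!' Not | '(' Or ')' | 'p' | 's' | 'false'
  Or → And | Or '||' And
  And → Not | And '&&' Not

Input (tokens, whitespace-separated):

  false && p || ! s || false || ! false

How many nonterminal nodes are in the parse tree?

16

[Or [Or [Or [Or [And [And [Not false]] && [Not p]]] || [And [Not ! [Not s]]]] || [And [Not false]]] || [And [Not ! [Not false]]]]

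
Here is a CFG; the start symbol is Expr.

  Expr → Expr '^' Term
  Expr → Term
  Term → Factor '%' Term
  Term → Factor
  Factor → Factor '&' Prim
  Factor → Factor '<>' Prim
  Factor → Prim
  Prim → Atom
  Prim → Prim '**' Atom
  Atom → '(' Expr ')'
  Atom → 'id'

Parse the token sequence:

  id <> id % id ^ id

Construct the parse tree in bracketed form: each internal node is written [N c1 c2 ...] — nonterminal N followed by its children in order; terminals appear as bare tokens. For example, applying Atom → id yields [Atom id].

Expr
Expr ^ Term
Term ^ Term
Factor % Term ^ Term
Factor <> Prim % Term ^ Term
Prim <> Prim % Term ^ Term
Atom <> Prim % Term ^ Term
id <> Prim % Term ^ Term
id <> Atom % Term ^ Term
id <> id % Term ^ Term
id <> id % Factor ^ Term
id <> id % Prim ^ Term
id <> id % Atom ^ Term
id <> id % id ^ Term
id <> id % id ^ Factor
id <> id % id ^ Prim
id <> id % id ^ Atom
id <> id % id ^ id

[Expr [Expr [Term [Factor [Factor [Prim [Atom id]]] <> [Prim [Atom id]]] % [Term [Factor [Prim [Atom id]]]]]] ^ [Term [Factor [Prim [Atom id]]]]]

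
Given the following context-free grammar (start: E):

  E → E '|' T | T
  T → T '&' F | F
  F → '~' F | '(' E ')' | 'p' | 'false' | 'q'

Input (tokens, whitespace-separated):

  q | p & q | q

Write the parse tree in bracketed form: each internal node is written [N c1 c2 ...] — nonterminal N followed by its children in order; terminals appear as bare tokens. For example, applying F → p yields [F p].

E
E | T
E | T | T
T | T | T
F | T | T
q | T | T
q | T & F | T
q | F & F | T
q | p & F | T
q | p & q | T
q | p & q | F
q | p & q | q

[E [E [E [T [F q]]] | [T [T [F p]] & [F q]]] | [T [F q]]]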